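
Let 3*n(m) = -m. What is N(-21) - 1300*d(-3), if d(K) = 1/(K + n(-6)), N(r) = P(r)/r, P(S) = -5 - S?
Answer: 27284/21 ≈ 1299.2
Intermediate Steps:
n(m) = -m/3 (n(m) = (-m)/3 = -m/3)
N(r) = (-5 - r)/r
d(K) = 1/(2 + K) (d(K) = 1/(K - 1/3*(-6)) = 1/(K + 2) = 1/(2 + K))
N(-21) - 1300*d(-3) = (-5 - 1*(-21))/(-21) - 1300/(2 - 3) = -(-5 + 21)/21 - 1300/(-1) = -1/21*16 - 1300*(-1) = -16/21 + 1300 = 27284/21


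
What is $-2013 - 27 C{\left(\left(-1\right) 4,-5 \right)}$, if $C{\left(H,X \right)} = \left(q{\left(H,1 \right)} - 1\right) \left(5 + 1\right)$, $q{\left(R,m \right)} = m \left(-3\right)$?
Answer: $-1365$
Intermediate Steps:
$q{\left(R,m \right)} = - 3 m$
$C{\left(H,X \right)} = -24$ ($C{\left(H,X \right)} = \left(\left(-3\right) 1 - 1\right) \left(5 + 1\right) = \left(-3 - 1\right) 6 = \left(-4\right) 6 = -24$)
$-2013 - 27 C{\left(\left(-1\right) 4,-5 \right)} = -2013 - 27 \left(-24\right) = -2013 - -648 = -2013 + 648 = -1365$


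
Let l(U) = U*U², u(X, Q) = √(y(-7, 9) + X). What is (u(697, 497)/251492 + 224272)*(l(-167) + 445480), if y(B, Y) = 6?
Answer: -944629851376 - 4211983*√703/251492 ≈ -9.4463e+11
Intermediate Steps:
u(X, Q) = √(6 + X)
l(U) = U³
(u(697, 497)/251492 + 224272)*(l(-167) + 445480) = (√(6 + 697)/251492 + 224272)*((-167)³ + 445480) = (√703*(1/251492) + 224272)*(-4657463 + 445480) = (√703/251492 + 224272)*(-4211983) = (224272 + √703/251492)*(-4211983) = -944629851376 - 4211983*√703/251492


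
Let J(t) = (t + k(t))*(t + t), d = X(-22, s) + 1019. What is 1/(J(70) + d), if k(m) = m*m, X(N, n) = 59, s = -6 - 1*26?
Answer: 1/696878 ≈ 1.4350e-6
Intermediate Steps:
s = -32 (s = -6 - 26 = -32)
d = 1078 (d = 59 + 1019 = 1078)
k(m) = m²
J(t) = 2*t*(t + t²) (J(t) = (t + t²)*(t + t) = (t + t²)*(2*t) = 2*t*(t + t²))
1/(J(70) + d) = 1/(2*70²*(1 + 70) + 1078) = 1/(2*4900*71 + 1078) = 1/(695800 + 1078) = 1/696878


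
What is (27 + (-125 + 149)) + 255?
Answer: 306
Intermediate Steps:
(27 + (-125 + 149)) + 255 = (27 + 24) + 255 = 51 + 255 = 306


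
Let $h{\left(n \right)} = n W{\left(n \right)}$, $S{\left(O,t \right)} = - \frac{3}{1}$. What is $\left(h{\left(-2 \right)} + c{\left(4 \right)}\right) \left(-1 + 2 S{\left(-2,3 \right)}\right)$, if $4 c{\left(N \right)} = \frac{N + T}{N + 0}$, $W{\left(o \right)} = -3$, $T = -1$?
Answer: $- \frac{693}{16} \approx -43.313$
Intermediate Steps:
$S{\left(O,t \right)} = -3$ ($S{\left(O,t \right)} = \left(-3\right) 1 = -3$)
$h{\left(n \right)} = - 3 n$ ($h{\left(n \right)} = n \left(-3\right) = - 3 n$)
$c{\left(N \right)} = \frac{-1 + N}{4 N}$ ($c{\left(N \right)} = \frac{\left(N - 1\right) \frac{1}{N + 0}}{4} = \frac{\left(-1 + N\right) \frac{1}{N}}{4} = \frac{\frac{1}{N} \left(-1 + N\right)}{4} = \frac{-1 + N}{4 N}$)
$\left(h{\left(-2 \right)} + c{\left(4 \right)}\right) \left(-1 + 2 S{\left(-2,3 \right)}\right) = \left(\left(-3\right) \left(-2\right) + \frac{-1 + 4}{4 \cdot 4}\right) \left(-1 + 2 \left(-3\right)\right) = \left(6 + \frac{1}{4} \cdot \frac{1}{4} \cdot 3\right) \left(-1 - 6\right) = \left(6 + \frac{3}{16}\right) \left(-7\right) = \frac{99}{16} \left(-7\right) = - \frac{693}{16}$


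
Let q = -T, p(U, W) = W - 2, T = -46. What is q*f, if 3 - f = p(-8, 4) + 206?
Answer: -9430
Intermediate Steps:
p(U, W) = -2 + W
f = -205 (f = 3 - ((-2 + 4) + 206) = 3 - (2 + 206) = 3 - 1*208 = 3 - 208 = -205)
q = 46 (q = -1*(-46) = 46)
q*f = 46*(-205) = -9430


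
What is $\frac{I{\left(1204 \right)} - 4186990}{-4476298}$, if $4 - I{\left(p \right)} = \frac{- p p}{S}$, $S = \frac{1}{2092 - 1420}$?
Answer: $- \frac{484977483}{2238149} \approx -216.69$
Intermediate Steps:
$S = \frac{1}{672} \approx 0.0014881$
$I{\left(p \right)} = 4 + 672 p^{2}$ ($I{\left(p \right)} = 4 - - p p \frac{1}{\frac{1}{672}} = 4 - - p^{2} \cdot 672 = 4 - - 672 p^{2} = 4 + 672 p^{2}$)
$\frac{I{\left(1204 \right)} - 4186990}{-4476298} = \frac{\left(4 + 672 \cdot 1204^{2}\right) - 4186990}{-4476298} = \left(\left(4 + 672 \cdot 1449616\right) - 4186990\right) \left(- \frac{1}{4476298}\right) = \left(\left(4 + 974141952\right) - 4186990\right) \left(- \frac{1}{4476298}\right) = \left(974141956 - 4186990\right) \left(- \frac{1}{4476298}\right) = 969954966 \left(- \frac{1}{4476298}\right) = - \frac{484977483}{2238149}$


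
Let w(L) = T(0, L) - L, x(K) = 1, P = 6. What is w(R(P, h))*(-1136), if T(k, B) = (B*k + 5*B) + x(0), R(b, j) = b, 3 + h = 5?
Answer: -28400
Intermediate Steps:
h = 2 (h = -3 + 5 = 2)
T(k, B) = 1 + 5*B + B*k (T(k, B) = (B*k + 5*B) + 1 = (5*B + B*k) + 1 = 1 + 5*B + B*k)
w(L) = 1 + 4*L (w(L) = (1 + 5*L + L*0) - L = (1 + 5*L + 0) - L = (1 + 5*L) - L = 1 + 4*L)
w(R(P, h))*(-1136) = (1 + 4*6)*(-1136) = (1 + 24)*(-1136) = 25*(-1136) = -28400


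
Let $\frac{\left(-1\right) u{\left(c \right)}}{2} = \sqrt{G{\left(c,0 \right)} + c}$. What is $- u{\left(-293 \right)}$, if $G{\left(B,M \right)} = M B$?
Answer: $2 i \sqrt{293} \approx 34.234 i$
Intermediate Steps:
$G{\left(B,M \right)} = B M$
$u{\left(c \right)} = - 2 \sqrt{c}$ ($u{\left(c \right)} = - 2 \sqrt{c 0 + c} = - 2 \sqrt{0 + c} = - 2 \sqrt{c}$)
$- u{\left(-293 \right)} = - \left(-2\right) \sqrt{-293} = - \left(-2\right) i \sqrt{293} = 2 i \sqrt{293}$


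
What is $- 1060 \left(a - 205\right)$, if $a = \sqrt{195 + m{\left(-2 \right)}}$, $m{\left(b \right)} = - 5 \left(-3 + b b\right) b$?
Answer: $217300 - 1060 \sqrt{205} \approx 2.0212 \cdot 10^{5}$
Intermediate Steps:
$m{\left(b \right)} = b \left(15 - 5 b^{2}\right)$ ($m{\left(b \right)} = - 5 \left(-3 + b^{2}\right) b = \left(15 - 5 b^{2}\right) b = b \left(15 - 5 b^{2}\right)$)
$a = \sqrt{205}$ ($a = \sqrt{195 + 5 \left(-2\right) \left(3 - \left(-2\right)^{2}\right)} = \sqrt{195 + 5 \left(-2\right) \left(3 - 4\right)} = \sqrt{195 + 5 \left(-2\right) \left(-1\right)} = \sqrt{195 + 10} = \sqrt{205} \approx 14.318$)
$- 1060 \left(a - 205\right) = - 1060 \left(\sqrt{205} - 205\right) = - 1060 \left(-205 + \sqrt{205}\right) = 217300 - 1060 \sqrt{205}$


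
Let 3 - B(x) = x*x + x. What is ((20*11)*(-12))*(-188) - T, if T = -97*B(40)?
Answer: 337531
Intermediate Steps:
B(x) = 3 - x - x² (B(x) = 3 - (x*x + x) = 3 - (x² + x) = 3 - (x + x²) = 3 + (-x - x²) = 3 - x - x²)
T = 158789 (T = -97*(3 - 1*40 - 1*40²) = -97*(3 - 40 - 1*1600) = -97*(3 - 40 - 1600) = -97*(-1637) = 158789)
((20*11)*(-12))*(-188) - T = ((20*11)*(-12))*(-188) - 1*158789 = (220*(-12))*(-188) - 158789 = -2640*(-188) - 158789 = 496320 - 158789 = 337531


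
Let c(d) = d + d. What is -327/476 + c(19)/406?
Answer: -8191/13804 ≈ -0.59338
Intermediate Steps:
c(d) = 2*d
-327/476 + c(19)/406 = -327/476 + (2*19)/406 = -327*1/476 + 38*(1/406) = -327/476 + 19/203 = -8191/13804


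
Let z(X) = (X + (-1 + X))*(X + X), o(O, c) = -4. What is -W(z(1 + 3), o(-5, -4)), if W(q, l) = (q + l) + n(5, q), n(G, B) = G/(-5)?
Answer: -51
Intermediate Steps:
n(G, B) = -G/5 (n(G, B) = G*(-⅕) = -G/5)
z(X) = 2*X*(-1 + 2*X) (z(X) = (-1 + 2*X)*(2*X) = 2*X*(-1 + 2*X))
W(q, l) = -1 + l + q (W(q, l) = (q + l) - ⅕*5 = (l + q) - 1 = -1 + l + q)
-W(z(1 + 3), o(-5, -4)) = -(-1 - 4 + 2*(1 + 3)*(-1 + 2*(1 + 3))) = -(-1 - 4 + 2*4*(-1 + 2*4)) = -(-1 - 4 + 2*4*(-1 + 8)) = -(-1 - 4 + 2*4*7) = -(-1 - 4 + 56) = -1*51 = -51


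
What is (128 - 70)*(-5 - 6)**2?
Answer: 7018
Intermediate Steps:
(128 - 70)*(-5 - 6)**2 = 58*(-11)**2 = 58*121 = 7018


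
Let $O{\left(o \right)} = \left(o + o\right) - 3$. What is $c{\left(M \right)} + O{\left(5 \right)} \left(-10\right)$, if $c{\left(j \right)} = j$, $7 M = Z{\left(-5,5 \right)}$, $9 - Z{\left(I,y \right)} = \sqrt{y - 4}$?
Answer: $- \frac{482}{7} \approx -68.857$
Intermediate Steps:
$Z{\left(I,y \right)} = 9 - \sqrt{-4 + y}$ ($Z{\left(I,y \right)} = 9 - \sqrt{y - 4} = 9 - \sqrt{-4 + y}$)
$M = \frac{8}{7}$ ($M = \frac{9 - \sqrt{-4 + 5}}{7} = \frac{9 - \sqrt{1}}{7} = \frac{9 - 1}{7} = \frac{1}{7} \cdot 8 = \frac{8}{7} \approx 1.1429$)
$O{\left(o \right)} = -3 + 2 o$ ($O{\left(o \right)} = 2 o - 3 = -3 + 2 o$)
$c{\left(M \right)} + O{\left(5 \right)} \left(-10\right) = \frac{8}{7} + \left(-3 + 2 \cdot 5\right) \left(-10\right) = \frac{8}{7} + \left(-3 + 10\right) \left(-10\right) = \frac{8}{7} + 7 \left(-10\right) = \frac{8}{7} - 70 = - \frac{482}{7}$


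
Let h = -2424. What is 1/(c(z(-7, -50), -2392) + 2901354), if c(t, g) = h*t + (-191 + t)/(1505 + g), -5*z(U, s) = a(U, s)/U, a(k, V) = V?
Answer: 6209/18036009213 ≈ 3.4426e-7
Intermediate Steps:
z(U, s) = -s/(5*U)
c(t, g) = -2424*t + (-191 + t)/(1505 + g)
1/(c(z(-7, -50), -2392) + 2901354) = 1/((-191 - (-3648119)*(-50)/(5*(-7)) - 2424*(-2392)*(-1/5*(-50)/(-7)))/(1505 - 2392) + 2901354) = 1/((-191 - (-3648119)*(-50)*(-1)/(5*7) - 2424*(-2392)*(-1/5*(-50)*(-1/7)))/(-887) + 2901354) = 1/(-(-191 - 3648119*(-10/7) - 2424*(-2392)*(-10/7))/887 + 2901354) = 1/(-(-191 + 36481190/7 - 57982080/7)/887 + 2901354) = 1/(-1/887*(-21502227/7) + 2901354) = 1/(21502227/6209 + 2901354) = 1/(18036009213/6209) = 6209/18036009213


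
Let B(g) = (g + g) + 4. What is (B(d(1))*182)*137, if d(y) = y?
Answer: 149604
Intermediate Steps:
B(g) = 4 + 2*g (B(g) = 2*g + 4 = 4 + 2*g)
(B(d(1))*182)*137 = ((4 + 2*1)*182)*137 = ((4 + 2)*182)*137 = (6*182)*137 = 1092*137 = 149604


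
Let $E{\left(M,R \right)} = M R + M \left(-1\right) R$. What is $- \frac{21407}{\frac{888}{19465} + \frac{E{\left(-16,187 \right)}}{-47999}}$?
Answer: $- \frac{416687255}{888} \approx -4.6924 \cdot 10^{5}$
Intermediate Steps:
$E{\left(M,R \right)} = 0$ ($E{\left(M,R \right)} = M R + - M R = M R - M R = 0$)
$- \frac{21407}{\frac{888}{19465} + \frac{E{\left(-16,187 \right)}}{-47999}} = - \frac{21407}{\frac{888}{19465} + \frac{0}{-47999}} = - \frac{21407}{888 \cdot \frac{1}{19465} + 0 \left(- \frac{1}{47999}\right)} = - \frac{21407}{\frac{888}{19465} + 0} = - \frac{21407}{\frac{888}{19465}} = \left(-21407\right) \frac{19465}{888} = - \frac{416687255}{888}$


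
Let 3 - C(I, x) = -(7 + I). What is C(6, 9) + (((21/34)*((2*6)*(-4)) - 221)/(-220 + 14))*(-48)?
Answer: -74248/1751 ≈ -42.403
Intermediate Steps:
C(I, x) = 10 + I (C(I, x) = 3 - (-1)*(7 + I) = 3 - (-7 - I) = 3 + (7 + I) = 10 + I)
C(6, 9) + (((21/34)*((2*6)*(-4)) - 221)/(-220 + 14))*(-48) = (10 + 6) + (((21/34)*((2*6)*(-4)) - 221)/(-220 + 14))*(-48) = 16 + (((21*(1/34))*(12*(-4)) - 221)/(-206))*(-48) = 16 + (((21/34)*(-48) - 221)*(-1/206))*(-48) = 16 + ((-504/17 - 221)*(-1/206))*(-48) = 16 - 4261/17*(-1/206)*(-48) = 16 + (4261/3502)*(-48) = 16 - 102264/1751 = -74248/1751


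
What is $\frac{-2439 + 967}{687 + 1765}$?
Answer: $- \frac{368}{613} \approx -0.60033$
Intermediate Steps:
$\frac{-2439 + 967}{687 + 1765} = - \frac{1472}{2452} = \left(-1472\right) \frac{1}{2452} = - \frac{368}{613}$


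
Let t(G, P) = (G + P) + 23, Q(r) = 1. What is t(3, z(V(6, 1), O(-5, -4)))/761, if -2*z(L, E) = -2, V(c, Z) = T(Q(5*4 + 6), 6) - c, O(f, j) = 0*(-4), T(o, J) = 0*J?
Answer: 27/761 ≈ 0.035480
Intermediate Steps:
T(o, J) = 0
O(f, j) = 0
V(c, Z) = -c (V(c, Z) = 0 - c = -c)
z(L, E) = 1 (z(L, E) = -1/2*(-2) = 1)
t(G, P) = 23 + G + P
t(3, z(V(6, 1), O(-5, -4)))/761 = (23 + 3 + 1)/761 = 27*(1/761) = 27/761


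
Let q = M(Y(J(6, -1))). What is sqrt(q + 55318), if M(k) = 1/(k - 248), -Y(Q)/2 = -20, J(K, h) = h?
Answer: sqrt(149579859)/52 ≈ 235.20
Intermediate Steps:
Y(Q) = 40 (Y(Q) = -2*(-20) = 40)
M(k) = 1/(-248 + k)
q = -1/208 (q = 1/(-248 + 40) = 1/(-208) = -1/208 ≈ -0.0048077)
sqrt(q + 55318) = sqrt(-1/208 + 55318) = sqrt(11506143/208) = sqrt(149579859)/52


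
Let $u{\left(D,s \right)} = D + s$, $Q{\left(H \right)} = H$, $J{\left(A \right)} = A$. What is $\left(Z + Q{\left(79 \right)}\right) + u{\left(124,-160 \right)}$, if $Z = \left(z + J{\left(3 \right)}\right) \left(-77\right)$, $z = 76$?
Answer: $-6040$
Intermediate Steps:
$Z = -6083$ ($Z = \left(76 + 3\right) \left(-77\right) = 79 \left(-77\right) = -6083$)
$\left(Z + Q{\left(79 \right)}\right) + u{\left(124,-160 \right)} = \left(-6083 + 79\right) + \left(124 - 160\right) = -6004 - 36 = -6040$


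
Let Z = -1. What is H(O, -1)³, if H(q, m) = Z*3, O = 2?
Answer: -27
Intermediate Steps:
H(q, m) = -3 (H(q, m) = -1*3 = -3)
H(O, -1)³ = (-3)³ = -27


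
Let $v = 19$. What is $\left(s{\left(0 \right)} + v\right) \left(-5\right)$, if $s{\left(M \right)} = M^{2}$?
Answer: $-95$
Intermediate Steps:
$\left(s{\left(0 \right)} + v\right) \left(-5\right) = \left(0^{2} + 19\right) \left(-5\right) = \left(0 + 19\right) \left(-5\right) = 19 \left(-5\right) = -95$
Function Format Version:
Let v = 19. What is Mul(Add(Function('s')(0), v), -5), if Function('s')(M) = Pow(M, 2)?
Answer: -95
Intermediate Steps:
Mul(Add(Function('s')(0), v), -5) = Mul(Add(Pow(0, 2), 19), -5) = Mul(Add(0, 19), -5) = Mul(19, -5) = -95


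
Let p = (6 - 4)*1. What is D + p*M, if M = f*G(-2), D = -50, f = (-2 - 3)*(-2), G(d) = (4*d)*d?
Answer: 270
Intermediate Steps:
p = 2 (p = 2*1 = 2)
G(d) = 4*d**2
f = 10 (f = -5*(-2) = 10)
M = 160 (M = 10*(4*(-2)**2) = 10*(4*4) = 10*16 = 160)
D + p*M = -50 + 2*160 = -50 + 320 = 270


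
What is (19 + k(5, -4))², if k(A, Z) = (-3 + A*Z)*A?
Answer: 9216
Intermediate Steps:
k(A, Z) = A*(-3 + A*Z)
(19 + k(5, -4))² = (19 + 5*(-3 + 5*(-4)))² = (19 + 5*(-3 - 20))² = (19 + 5*(-23))² = (19 - 115)² = (-96)² = 9216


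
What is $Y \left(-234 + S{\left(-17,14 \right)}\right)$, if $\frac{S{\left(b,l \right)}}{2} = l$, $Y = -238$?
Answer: $49028$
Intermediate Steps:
$S{\left(b,l \right)} = 2 l$
$Y \left(-234 + S{\left(-17,14 \right)}\right) = - 238 \left(-234 + 2 \cdot 14\right) = - 238 \left(-234 + 28\right) = \left(-238\right) \left(-206\right) = 49028$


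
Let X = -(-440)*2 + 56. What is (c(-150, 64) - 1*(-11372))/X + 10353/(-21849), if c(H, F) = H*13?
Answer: 32695145/3408444 ≈ 9.5924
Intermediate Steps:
c(H, F) = 13*H
X = 936 (X = -110*(-8) + 56 = 880 + 56 = 936)
(c(-150, 64) - 1*(-11372))/X + 10353/(-21849) = (13*(-150) - 1*(-11372))/936 + 10353/(-21849) = (-1950 + 11372)*(1/936) + 10353*(-1/21849) = 9422*(1/936) - 3451/7283 = 4711/468 - 3451/7283 = 32695145/3408444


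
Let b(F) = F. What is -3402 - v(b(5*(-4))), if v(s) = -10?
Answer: -3392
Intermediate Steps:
-3402 - v(b(5*(-4))) = -3402 - 1*(-10) = -3402 + 10 = -3392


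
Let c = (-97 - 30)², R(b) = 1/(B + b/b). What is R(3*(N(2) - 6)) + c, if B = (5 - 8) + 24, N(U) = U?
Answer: 354839/22 ≈ 16129.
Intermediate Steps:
B = 21 (B = -3 + 24 = 21)
R(b) = 1/22 (R(b) = 1/(21 + b/b) = 1/(21 + 1) = 1/22)
c = 16129 (c = (-127)² = 16129)
R(3*(N(2) - 6)) + c = 1/22 + 16129 = 354839/22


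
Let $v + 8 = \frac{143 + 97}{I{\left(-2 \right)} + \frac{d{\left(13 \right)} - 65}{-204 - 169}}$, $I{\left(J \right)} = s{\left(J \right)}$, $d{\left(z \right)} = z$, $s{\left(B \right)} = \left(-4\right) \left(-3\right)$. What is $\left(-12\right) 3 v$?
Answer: $- \frac{119916}{283} \approx -423.73$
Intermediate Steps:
$s{\left(B \right)} = 12$
$I{\left(J \right)} = 12$
$v = \frac{3331}{283}$ ($v = -8 + \frac{143 + 97}{12 + \frac{13 - 65}{-204 - 169}} = -8 + \frac{240}{12 - \frac{52}{-373}} = -8 + \frac{240}{12 - - \frac{52}{373}} = -8 + \frac{240}{12 + \frac{52}{373}} = -8 + \frac{240}{\frac{4528}{373}} = -8 + 240 \cdot \frac{373}{4528} = -8 + \frac{5595}{283} = \frac{3331}{283} \approx 11.77$)
$\left(-12\right) 3 v = \left(-12\right) 3 \cdot \frac{3331}{283} = \left(-36\right) \frac{3331}{283} = - \frac{119916}{283}$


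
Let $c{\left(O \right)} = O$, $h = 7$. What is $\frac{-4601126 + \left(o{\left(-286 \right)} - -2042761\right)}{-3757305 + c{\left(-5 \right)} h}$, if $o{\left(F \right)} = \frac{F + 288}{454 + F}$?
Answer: $\frac{214902659}{315616560} \approx 0.6809$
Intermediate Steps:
$o{\left(F \right)} = \frac{288 + F}{454 + F}$
$\frac{-4601126 + \left(o{\left(-286 \right)} - -2042761\right)}{-3757305 + c{\left(-5 \right)} h} = \frac{-4601126 + \left(\frac{288 - 286}{454 - 286} - -2042761\right)}{-3757305 - 35} = \frac{-4601126 + \left(\frac{1}{168} \cdot 2 + 2042761\right)}{-3757305 - 35} = \frac{-4601126 + \left(\frac{1}{168} \cdot 2 + 2042761\right)}{-3757340} = \left(-4601126 + \left(\frac{1}{84} + 2042761\right)\right) \left(- \frac{1}{3757340}\right) = \left(-4601126 + \frac{171591925}{84}\right) \left(- \frac{1}{3757340}\right) = \left(- \frac{214902659}{84}\right) \left(- \frac{1}{3757340}\right) = \frac{214902659}{315616560}$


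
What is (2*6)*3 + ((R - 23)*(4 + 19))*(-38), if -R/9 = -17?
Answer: -113584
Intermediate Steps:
R = 153 (R = -9*(-17) = 153)
(2*6)*3 + ((R - 23)*(4 + 19))*(-38) = (2*6)*3 + ((153 - 23)*(4 + 19))*(-38) = 12*3 + (130*23)*(-38) = 36 + 2990*(-38) = 36 - 113620 = -113584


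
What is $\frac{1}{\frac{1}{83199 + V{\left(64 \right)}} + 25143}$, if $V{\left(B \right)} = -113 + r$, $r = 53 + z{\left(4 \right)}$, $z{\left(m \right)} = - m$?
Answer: $\frac{83135}{2090263306} \approx 3.9772 \cdot 10^{-5}$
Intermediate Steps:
$r = 49$ ($r = 53 - 4 = 49$)
$V{\left(B \right)} = -64$ ($V{\left(B \right)} = -113 + 49 = -64$)
$\frac{1}{\frac{1}{83199 + V{\left(64 \right)}} + 25143} = \frac{1}{\frac{1}{83199 - 64} + 25143} = \frac{1}{\frac{1}{83135} + 25143} = \frac{1}{\frac{2090263306}{83135}} = \frac{83135}{2090263306}$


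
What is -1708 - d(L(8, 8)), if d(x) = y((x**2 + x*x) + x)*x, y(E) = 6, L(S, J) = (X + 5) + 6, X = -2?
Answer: -1762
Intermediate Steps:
L(S, J) = 9 (L(S, J) = (-2 + 5) + 6 = 3 + 6 = 9)
d(x) = 6*x
-1708 - d(L(8, 8)) = -1708 - 6*9 = -1708 - 1*54 = -1708 - 54 = -1762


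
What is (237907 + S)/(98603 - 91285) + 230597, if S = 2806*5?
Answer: 1687760783/7318 ≈ 2.3063e+5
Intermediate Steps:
S = 14030
(237907 + S)/(98603 - 91285) + 230597 = (237907 + 14030)/(98603 - 91285) + 230597 = 251937/7318 + 230597 = 1687760783/7318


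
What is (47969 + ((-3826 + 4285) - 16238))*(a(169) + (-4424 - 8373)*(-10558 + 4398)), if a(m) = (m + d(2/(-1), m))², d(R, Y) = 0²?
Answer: 2538441627390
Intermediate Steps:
d(R, Y) = 0
a(m) = m² (a(m) = (m + 0)² = m²)
(47969 + ((-3826 + 4285) - 16238))*(a(169) + (-4424 - 8373)*(-10558 + 4398)) = (47969 + ((-3826 + 4285) - 16238))*(169² + (-4424 - 8373)*(-10558 + 4398)) = (47969 + (459 - 16238))*(28561 - 12797*(-6160)) = (47969 - 15779)*(28561 + 78829520) = 32190*78858081 = 2538441627390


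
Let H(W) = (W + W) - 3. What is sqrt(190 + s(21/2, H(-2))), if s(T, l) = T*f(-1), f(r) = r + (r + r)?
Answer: sqrt(634)/2 ≈ 12.590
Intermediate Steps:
f(r) = 3*r (f(r) = r + 2*r = 3*r)
H(W) = -3 + 2*W (H(W) = 2*W - 3 = -3 + 2*W)
s(T, l) = -3*T (s(T, l) = T*(3*(-1)) = T*(-3) = -3*T)
sqrt(190 + s(21/2, H(-2))) = sqrt(190 - 63/2) = sqrt(317/2) = sqrt(634)/2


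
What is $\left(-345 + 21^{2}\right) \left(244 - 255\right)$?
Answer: $-1056$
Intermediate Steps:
$\left(-345 + 21^{2}\right) \left(244 - 255\right) = \left(-345 + 441\right) \left(244 - 255\right) = 96 \left(-11\right) = -1056$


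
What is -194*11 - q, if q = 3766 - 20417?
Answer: 14517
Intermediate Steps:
q = -16651
-194*11 - q = -194*11 - 1*(-16651) = -1*2134 + 16651 = -2134 + 16651 = 14517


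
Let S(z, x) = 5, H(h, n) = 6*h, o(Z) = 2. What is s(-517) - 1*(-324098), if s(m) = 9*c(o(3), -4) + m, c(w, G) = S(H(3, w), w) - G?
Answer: 323662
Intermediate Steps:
c(w, G) = 5 - G
s(m) = 81 + m (s(m) = 9*(5 - 1*(-4)) + m = 9*(5 + 4) + m = 9*9 + m = 81 + m)
s(-517) - 1*(-324098) = (81 - 517) - 1*(-324098) = -436 + 324098 = 323662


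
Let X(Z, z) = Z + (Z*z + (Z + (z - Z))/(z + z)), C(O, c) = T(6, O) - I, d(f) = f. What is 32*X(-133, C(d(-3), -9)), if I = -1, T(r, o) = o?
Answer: 4272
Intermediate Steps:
C(O, c) = 1 + O (C(O, c) = O - 1*(-1) = O + 1 = 1 + O)
X(Z, z) = ½ + Z + Z*z (X(Z, z) = Z + (Z*z + z/((2*z))) = Z + (Z*z + z*(1/(2*z))) = Z + (Z*z + ½) = Z + (½ + Z*z) = ½ + Z + Z*z)
32*X(-133, C(d(-3), -9)) = 32*(½ - 133 - 133*(1 - 3)) = 32*(½ - 133 - 133*(-2)) = 32*(½ - 133 + 266) = 32*(267/2) = 4272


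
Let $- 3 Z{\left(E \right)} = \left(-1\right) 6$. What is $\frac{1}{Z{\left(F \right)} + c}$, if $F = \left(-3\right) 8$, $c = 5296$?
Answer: $\frac{1}{5298} \approx 0.00018875$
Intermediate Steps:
$F = -24$
$Z{\left(E \right)} = 2$ ($Z{\left(E \right)} = - \frac{\left(-1\right) 6}{3} = \left(- \frac{1}{3}\right) \left(-6\right) = 2$)
$\frac{1}{Z{\left(F \right)} + c} = \frac{1}{2 + 5296} = \frac{1}{5298}$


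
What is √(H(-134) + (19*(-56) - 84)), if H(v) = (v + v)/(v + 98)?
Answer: I*√10265/3 ≈ 33.772*I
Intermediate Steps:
H(v) = 2*v/(98 + v) (H(v) = (2*v)/(98 + v) = 2*v/(98 + v))
√(H(-134) + (19*(-56) - 84)) = √(2*(-134)/(98 - 134) + (19*(-56) - 84)) = √(2*(-134)/(-36) + (-1064 - 84)) = √(2*(-134)*(-1/36) - 1148) = √(67/9 - 1148) = √(-10265/9) = I*√10265/3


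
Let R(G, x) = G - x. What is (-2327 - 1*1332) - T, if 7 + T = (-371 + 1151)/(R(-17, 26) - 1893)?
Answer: -1767373/484 ≈ -3651.6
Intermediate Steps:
T = -3583/484 (T = -7 + (-371 + 1151)/((-17 - 1*26) - 1893) = -7 + 780/((-17 - 26) - 1893) = -7 + 780/(-43 - 1893) = -7 + 780/(-1936) = -7 + 780*(-1/1936) = -7 - 195/484 = -3583/484 ≈ -7.4029)
(-2327 - 1*1332) - T = (-2327 - 1*1332) - 1*(-3583/484) = (-2327 - 1332) + 3583/484 = -3659 + 3583/484 = -1767373/484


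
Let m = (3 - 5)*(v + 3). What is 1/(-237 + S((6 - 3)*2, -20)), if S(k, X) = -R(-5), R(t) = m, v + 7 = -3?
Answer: -1/251 ≈ -0.0039841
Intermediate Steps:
v = -10 (v = -7 - 3 = -10)
m = 14 (m = (3 - 5)*(-10 + 3) = -2*(-7) = 14)
R(t) = 14
S(k, X) = -14 (S(k, X) = -1*14 = -14)
1/(-237 + S((6 - 3)*2, -20)) = 1/(-237 - 14) = 1/(-251) = -1/251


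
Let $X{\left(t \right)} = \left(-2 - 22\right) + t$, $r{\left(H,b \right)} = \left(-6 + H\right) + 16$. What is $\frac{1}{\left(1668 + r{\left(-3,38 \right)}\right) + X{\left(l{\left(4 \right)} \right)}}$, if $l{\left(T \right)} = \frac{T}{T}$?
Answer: $\frac{1}{1652} \approx 0.00060533$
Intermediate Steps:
$l{\left(T \right)} = 1$
$r{\left(H,b \right)} = 10 + H$
$X{\left(t \right)} = -24 + t$
$\frac{1}{\left(1668 + r{\left(-3,38 \right)}\right) + X{\left(l{\left(4 \right)} \right)}} = \frac{1}{\left(1668 + \left(10 - 3\right)\right) + \left(-24 + 1\right)} = \frac{1}{\left(1668 + 7\right) - 23} = \frac{1}{1675 - 23} = \frac{1}{1652}$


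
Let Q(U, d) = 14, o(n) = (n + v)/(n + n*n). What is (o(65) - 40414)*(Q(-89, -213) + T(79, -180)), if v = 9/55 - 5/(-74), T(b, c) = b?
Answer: -21874849259979/5820100 ≈ -3.7585e+6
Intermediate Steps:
v = 941/4070 (v = 9*(1/55) - 5*(-1/74) = 9/55 + 5/74 = 941/4070 ≈ 0.23120)
o(n) = (941/4070 + n)/(n + n**2) (o(n) = (n + 941/4070)/(n + n*n) = (941/4070 + n)/(n + n**2))
(o(65) - 40414)*(Q(-89, -213) + T(79, -180)) = ((941/4070 + 65)/(65*(1 + 65)) - 40414)*(14 + 79) = ((1/65)*(265491/4070)/66 - 40414)*93 = ((1/65)*(1/66)*(265491/4070) - 40414)*93 = (88497/5820100 - 40414)*93 = -235213432903/5820100*93 = -21874849259979/5820100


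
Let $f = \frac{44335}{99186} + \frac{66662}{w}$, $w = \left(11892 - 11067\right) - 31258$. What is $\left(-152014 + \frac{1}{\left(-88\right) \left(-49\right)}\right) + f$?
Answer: $- \frac{989310152618805235}{6507945371928} \approx -1.5202 \cdot 10^{5}$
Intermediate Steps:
$w = -30433$ ($w = 825 - 31258 = -30433$)
$f = - \frac{5262690077}{3018527538}$ ($f = \frac{44335}{99186} + \frac{66662}{-30433} = 44335 \cdot \frac{1}{99186} + 66662 \left(- \frac{1}{30433}\right) = \frac{44335}{99186} - \frac{66662}{30433} = - \frac{5262690077}{3018527538} \approx -1.7435$)
$\left(-152014 + \frac{1}{\left(-88\right) \left(-49\right)}\right) + f = \left(-152014 + \frac{1}{\left(-88\right) \left(-49\right)}\right) - \frac{5262690077}{3018527538} = \left(-152014 + \frac{1}{4312}\right) - \frac{5262690077}{3018527538} = - \frac{655484367}{4312} - \frac{5262690077}{3018527538} = - \frac{989310152618805235}{6507945371928}$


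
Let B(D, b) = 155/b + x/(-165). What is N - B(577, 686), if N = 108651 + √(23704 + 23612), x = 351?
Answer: 4099473967/37730 + 2*√11829 ≈ 1.0887e+5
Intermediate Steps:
B(D, b) = -117/55 + 155/b (B(D, b) = 155/b + 351/(-165) = 155/b + 351*(-1/165) = 155/b - 117/55 = -117/55 + 155/b)
N = 108651 + 2*√11829 (N = 108651 + √47316 = 108651 + 2*√11829 ≈ 1.0887e+5)
N - B(577, 686) = (108651 + 2*√11829) - (-117/55 + 155/686) = (108651 + 2*√11829) - 1*(-71737/37730) = (108651 + 2*√11829) + 71737/37730 = 4099473967/37730 + 2*√11829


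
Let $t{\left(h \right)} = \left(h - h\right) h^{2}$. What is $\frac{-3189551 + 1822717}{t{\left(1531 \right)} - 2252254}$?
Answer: $\frac{683417}{1126127} \approx 0.60687$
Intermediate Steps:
$t{\left(h \right)} = 0$ ($t{\left(h \right)} = 0 h^{2} = 0$)
$\frac{-3189551 + 1822717}{t{\left(1531 \right)} - 2252254} = \frac{-3189551 + 1822717}{0 - 2252254} = - \frac{1366834}{-2252254} = \left(-1366834\right) \left(- \frac{1}{2252254}\right) = \frac{683417}{1126127}$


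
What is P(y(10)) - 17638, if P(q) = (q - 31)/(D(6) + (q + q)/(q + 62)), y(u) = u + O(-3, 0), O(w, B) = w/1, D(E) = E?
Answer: -1887680/107 ≈ -17642.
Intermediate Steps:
O(w, B) = w (O(w, B) = w*1 = w)
y(u) = -3 + u (y(u) = u - 3 = -3 + u)
P(q) = (-31 + q)/(6 + 2*q/(62 + q)) (P(q) = (q - 31)/(6 + (q + q)/(q + 62)) = (-31 + q)/(6 + (2*q)/(62 + q)) = (-31 + q)/(6 + 2*q/(62 + q)))
P(y(10)) - 17638 = (-1922 + (-3 + 10)**2 + 31*(-3 + 10))/(4*(93 + 2*(-3 + 10))) - 17638 = (-1922 + 7**2 + 31*7)/(4*(93 + 2*7)) - 17638 = (-1922 + 49 + 217)/(4*(93 + 14)) - 17638 = (1/4)*(-1656)/107 - 17638 = (1/4)*(1/107)*(-1656) - 17638 = -414/107 - 17638 = -1887680/107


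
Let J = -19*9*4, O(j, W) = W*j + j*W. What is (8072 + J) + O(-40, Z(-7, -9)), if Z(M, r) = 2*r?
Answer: 8828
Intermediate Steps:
O(j, W) = 2*W*j (O(j, W) = W*j + W*j = 2*W*j)
J = -684 (J = -171*4 = -684)
(8072 + J) + O(-40, Z(-7, -9)) = (8072 - 684) + 2*(2*(-9))*(-40) = 7388 + 2*(-18)*(-40) = 7388 + 1440 = 8828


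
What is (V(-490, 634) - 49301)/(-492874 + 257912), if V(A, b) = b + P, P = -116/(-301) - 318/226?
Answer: 827672711/3995881253 ≈ 0.20713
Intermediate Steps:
P = -34751/34013 (P = -116*(-1/301) - 318*1/226 = 116/301 - 159/113 = -34751/34013 ≈ -1.0217)
V(A, b) = -34751/34013 + b (V(A, b) = b - 34751/34013 = -34751/34013 + b)
(V(-490, 634) - 49301)/(-492874 + 257912) = ((-34751/34013 + 634) - 49301)/(-492874 + 257912) = (21529491/34013 - 49301)/(-234962) = -1655345422/34013*(-1/234962) = 827672711/3995881253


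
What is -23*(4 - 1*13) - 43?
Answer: 164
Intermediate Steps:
-23*(4 - 1*13) - 43 = -23*(4 - 13) - 43 = -23*(-9) - 43 = 207 - 43 = 164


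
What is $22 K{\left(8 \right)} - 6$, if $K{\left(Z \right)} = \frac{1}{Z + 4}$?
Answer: $- \frac{25}{6} \approx -4.1667$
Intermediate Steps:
$K{\left(Z \right)} = \frac{1}{4 + Z}$
$22 K{\left(8 \right)} - 6 = \frac{22}{4 + 8} - 6 = \frac{22}{12} - 6 = 22 \cdot \frac{1}{12} - 6 = \frac{11}{6} - 6 = - \frac{25}{6}$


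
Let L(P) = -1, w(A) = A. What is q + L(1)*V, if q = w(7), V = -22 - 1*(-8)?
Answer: 21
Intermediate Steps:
V = -14 (V = -22 + 8 = -14)
q = 7
q + L(1)*V = 7 - 1*(-14) = 7 + 14 = 21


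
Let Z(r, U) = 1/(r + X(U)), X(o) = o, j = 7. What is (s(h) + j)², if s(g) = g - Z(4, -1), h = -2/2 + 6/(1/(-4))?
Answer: 3025/9 ≈ 336.11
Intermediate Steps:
Z(r, U) = 1/(U + r) (Z(r, U) = 1/(r + U) = 1/(U + r))
h = -25 (h = -2*½ + 6/(-¼) = -1 + 6*(-4) = -1 - 24 = -25)
s(g) = -⅓ + g (s(g) = g - 1/(-1 + 4) = g - 1/3 = g - 1*⅓ = g - ⅓ = -⅓ + g)
(s(h) + j)² = ((-⅓ - 25) + 7)² = (-76/3 + 7)² = (-55/3)² = 3025/9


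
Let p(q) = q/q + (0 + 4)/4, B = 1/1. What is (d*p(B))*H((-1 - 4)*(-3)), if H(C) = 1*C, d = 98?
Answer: 2940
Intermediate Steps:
B = 1
p(q) = 2 (p(q) = 1 + 4*(¼) = 1 + 1 = 2)
H(C) = C
(d*p(B))*H((-1 - 4)*(-3)) = (98*2)*((-1 - 4)*(-3)) = 196*(-5*(-3)) = 196*15 = 2940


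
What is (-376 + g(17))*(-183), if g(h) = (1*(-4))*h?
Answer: 81252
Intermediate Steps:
g(h) = -4*h
(-376 + g(17))*(-183) = (-376 - 4*17)*(-183) = (-376 - 68)*(-183) = -444*(-183) = 81252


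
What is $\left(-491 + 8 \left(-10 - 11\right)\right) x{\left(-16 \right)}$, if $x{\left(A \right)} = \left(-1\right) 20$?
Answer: $13180$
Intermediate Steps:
$x{\left(A \right)} = -20$
$\left(-491 + 8 \left(-10 - 11\right)\right) x{\left(-16 \right)} = \left(-491 + 8 \left(-10 - 11\right)\right) \left(-20\right) = \left(-491 + 8 \left(-21\right)\right) \left(-20\right) = \left(-491 - 168\right) \left(-20\right) = \left(-659\right) \left(-20\right) = 13180$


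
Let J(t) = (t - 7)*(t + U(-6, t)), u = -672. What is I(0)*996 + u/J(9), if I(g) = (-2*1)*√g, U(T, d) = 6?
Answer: -112/5 ≈ -22.400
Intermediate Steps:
J(t) = (-7 + t)*(6 + t) (J(t) = (t - 7)*(t + 6) = (-7 + t)*(6 + t))
I(g) = -2*√g
I(0)*996 + u/J(9) = -2*√0*996 - 672/(-42 + 9² - 1*9) = -2*0*996 - 672/(-42 + 81 - 9) = 0*996 - 672/30 = 0 - 672*1/30 = 0 - 112/5 = -112/5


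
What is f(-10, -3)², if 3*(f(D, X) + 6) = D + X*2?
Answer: 1156/9 ≈ 128.44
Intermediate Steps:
f(D, X) = -6 + D/3 + 2*X/3 (f(D, X) = -6 + (D + X*2)/3 = -6 + (D + 2*X)/3 = -6 + (D/3 + 2*X/3) = -6 + D/3 + 2*X/3)
f(-10, -3)² = (-6 + (⅓)*(-10) + (⅔)*(-3))² = (-6 - 10/3 - 2)² = (-34/3)² = 1156/9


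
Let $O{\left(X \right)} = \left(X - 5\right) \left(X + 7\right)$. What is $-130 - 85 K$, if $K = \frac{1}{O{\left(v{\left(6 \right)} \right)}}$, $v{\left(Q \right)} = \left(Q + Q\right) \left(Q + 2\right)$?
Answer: $- \frac{1218575}{9373} \approx -130.01$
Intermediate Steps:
$v{\left(Q \right)} = 2 Q \left(2 + Q\right)$
$O{\left(X \right)} = \left(-5 + X\right) \left(7 + X\right)$
$K = \frac{1}{9373}$ ($K = \frac{1}{-35 + \left(2 \cdot 6 \left(2 + 6\right)\right)^{2} + 2 \cdot 2 \cdot 6 \left(2 + 6\right)} = \frac{1}{-35 + \left(2 \cdot 6 \cdot 8\right)^{2} + 2 \cdot 2 \cdot 6 \cdot 8} = \frac{1}{-35 + 96^{2} + 2 \cdot 96} = \frac{1}{-35 + 9216 + 192} = \frac{1}{9373} \approx 0.00010669$)
$-130 - 85 K = -130 - \frac{85}{9373} = - \frac{1218575}{9373}$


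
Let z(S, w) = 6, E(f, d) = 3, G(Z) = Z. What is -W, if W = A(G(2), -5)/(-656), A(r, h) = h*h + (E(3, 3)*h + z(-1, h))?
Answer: 1/41 ≈ 0.024390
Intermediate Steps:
A(r, h) = 6 + h² + 3*h (A(r, h) = h*h + (3*h + 6) = h² + (6 + 3*h) = 6 + h² + 3*h)
W = -1/41 (W = (6 + (-5)² + 3*(-5))/(-656) = (6 + 25 - 15)*(-1/656) = 16*(-1/656) = -1/41 ≈ -0.024390)
-W = -1*(-1/41) = 1/41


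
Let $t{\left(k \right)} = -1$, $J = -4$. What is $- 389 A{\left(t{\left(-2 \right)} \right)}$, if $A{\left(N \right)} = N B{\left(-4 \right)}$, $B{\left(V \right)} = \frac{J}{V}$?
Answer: $389$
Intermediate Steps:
$B{\left(V \right)} = - \frac{4}{V}$
$A{\left(N \right)} = N$ ($A{\left(N \right)} = N \left(- \frac{4}{-4}\right) = N \left(\left(-4\right) \left(- \frac{1}{4}\right)\right) = N 1 = N$)
$- 389 A{\left(t{\left(-2 \right)} \right)} = \left(-389\right) \left(-1\right) = 389$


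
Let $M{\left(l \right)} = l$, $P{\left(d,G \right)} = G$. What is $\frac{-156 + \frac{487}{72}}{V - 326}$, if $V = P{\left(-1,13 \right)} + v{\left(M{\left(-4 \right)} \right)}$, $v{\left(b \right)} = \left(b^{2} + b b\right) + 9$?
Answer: $\frac{10745}{19584} \approx 0.54866$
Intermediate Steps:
$v{\left(b \right)} = 9 + 2 b^{2}$ ($v{\left(b \right)} = \left(b^{2} + b^{2}\right) + 9 = 2 b^{2} + 9 = 9 + 2 b^{2}$)
$V = 54$ ($V = 13 + \left(9 + 2 \left(-4\right)^{2}\right) = 13 + \left(9 + 2 \cdot 16\right) = 13 + \left(9 + 32\right) = 13 + 41 = 54$)
$\frac{-156 + \frac{487}{72}}{V - 326} = \frac{-156 + \frac{487}{72}}{54 - 326} = \frac{-156 + 487 \cdot \frac{1}{72}}{-272} = \left(-156 + \frac{487}{72}\right) \left(- \frac{1}{272}\right) = \left(- \frac{10745}{72}\right) \left(- \frac{1}{272}\right) = \frac{10745}{19584}$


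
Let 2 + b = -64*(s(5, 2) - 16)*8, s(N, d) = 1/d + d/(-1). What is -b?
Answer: -8958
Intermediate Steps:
s(N, d) = 1/d - d (s(N, d) = 1/d + d*(-1) = 1/d - d)
b = 8958 (b = -2 - 64*((1/2 - 1*2) - 16)*8 = -2 - 64*((1/2 - 2) - 16)*8 = -2 - 64*(-3/2 - 16)*8 = -2 - (-1120)*8 = -2 - 64*(-140) = -2 + 8960 = 8958)
-b = -1*8958 = -8958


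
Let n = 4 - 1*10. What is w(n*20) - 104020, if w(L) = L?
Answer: -104140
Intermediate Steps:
n = -6 (n = 4 - 10 = -6)
w(n*20) - 104020 = -6*20 - 104020 = -120 - 104020 = -104140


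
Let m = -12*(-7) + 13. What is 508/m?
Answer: 508/97 ≈ 5.2371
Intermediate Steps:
m = 97 (m = 84 + 13 = 97)
508/m = 508/97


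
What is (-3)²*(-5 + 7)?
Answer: 18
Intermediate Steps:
(-3)²*(-5 + 7) = 9*2 = 18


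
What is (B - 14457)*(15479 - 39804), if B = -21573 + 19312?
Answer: 406665350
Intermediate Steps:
B = -2261
(B - 14457)*(15479 - 39804) = (-2261 - 14457)*(15479 - 39804) = -16718*(-24325) = 406665350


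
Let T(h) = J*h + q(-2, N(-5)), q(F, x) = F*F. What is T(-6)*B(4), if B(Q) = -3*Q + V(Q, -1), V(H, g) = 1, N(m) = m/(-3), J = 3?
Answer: 154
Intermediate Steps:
N(m) = -m/3 (N(m) = m*(-1/3) = -m/3)
B(Q) = 1 - 3*Q (B(Q) = -3*Q + 1 = 1 - 3*Q)
q(F, x) = F**2
T(h) = 4 + 3*h (T(h) = 3*h + (-2)**2 = 3*h + 4 = 4 + 3*h)
T(-6)*B(4) = (4 + 3*(-6))*(1 - 3*4) = (4 - 18)*(1 - 12) = -14*(-11) = 154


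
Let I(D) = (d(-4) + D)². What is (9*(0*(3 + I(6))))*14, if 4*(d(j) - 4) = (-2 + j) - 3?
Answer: 0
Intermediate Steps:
d(j) = 11/4 + j/4 (d(j) = 4 + ((-2 + j) - 3)/4 = 4 + (-5 + j)/4 = 4 + (-5/4 + j/4) = 11/4 + j/4)
I(D) = (7/4 + D)² (I(D) = ((11/4 + (¼)*(-4)) + D)² = ((11/4 - 1) + D)² = (7/4 + D)²)
(9*(0*(3 + I(6))))*14 = (9*(0*(3 + (7 + 4*6)²/16)))*14 = (9*(0*(3 + (7 + 24)²/16)))*14 = (9*(0*(3 + (1/16)*31²)))*14 = (9*(0*(3 + (1/16)*961)))*14 = (9*(0*(3 + 961/16)))*14 = (9*(0*(1009/16)))*14 = (9*0)*14 = 0*14 = 0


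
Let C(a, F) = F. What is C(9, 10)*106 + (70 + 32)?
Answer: 1162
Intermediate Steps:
C(9, 10)*106 + (70 + 32) = 10*106 + (70 + 32) = 1060 + 102 = 1162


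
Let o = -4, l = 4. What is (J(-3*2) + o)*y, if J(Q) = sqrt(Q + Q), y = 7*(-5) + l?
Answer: 124 - 62*I*sqrt(3) ≈ 124.0 - 107.39*I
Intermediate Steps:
y = -31 (y = 7*(-5) + 4 = -35 + 4 = -31)
J(Q) = sqrt(2)*sqrt(Q) (J(Q) = sqrt(2*Q) = sqrt(2)*sqrt(Q))
(J(-3*2) + o)*y = (sqrt(2)*sqrt(-3*2) - 4)*(-31) = (sqrt(2)*sqrt(-6) - 4)*(-31) = (sqrt(2)*(I*sqrt(6)) - 4)*(-31) = (2*I*sqrt(3) - 4)*(-31) = (-4 + 2*I*sqrt(3))*(-31) = 124 - 62*I*sqrt(3)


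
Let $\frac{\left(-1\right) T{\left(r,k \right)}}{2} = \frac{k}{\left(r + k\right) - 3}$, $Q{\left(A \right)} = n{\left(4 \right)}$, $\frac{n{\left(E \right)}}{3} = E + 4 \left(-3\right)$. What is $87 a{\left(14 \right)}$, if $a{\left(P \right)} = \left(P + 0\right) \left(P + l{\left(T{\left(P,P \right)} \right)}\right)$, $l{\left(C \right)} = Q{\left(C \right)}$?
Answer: $-12180$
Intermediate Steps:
$n{\left(E \right)} = -36 + 3 E$ ($n{\left(E \right)} = 3 \left(E + 4 \left(-3\right)\right) = 3 \left(E - 12\right) = 3 \left(-12 + E\right) = -36 + 3 E$)
$Q{\left(A \right)} = -24$ ($Q{\left(A \right)} = -36 + 3 \cdot 4 = -36 + 12 = -24$)
$T{\left(r,k \right)} = - \frac{2 k}{-3 + k + r}$ ($T{\left(r,k \right)} = - 2 \frac{k}{\left(r + k\right) - 3} = - 2 \frac{k}{\left(k + r\right) - 3} = - 2 \frac{k}{-3 + k + r} = - \frac{2 k}{-3 + k + r}$)
$l{\left(C \right)} = -24$
$a{\left(P \right)} = P \left(-24 + P\right)$ ($a{\left(P \right)} = \left(P + 0\right) \left(P - 24\right) = P \left(-24 + P\right)$)
$87 a{\left(14 \right)} = 87 \cdot 14 \left(-24 + 14\right) = 87 \cdot 14 \left(-10\right) = 87 \left(-140\right) = -12180$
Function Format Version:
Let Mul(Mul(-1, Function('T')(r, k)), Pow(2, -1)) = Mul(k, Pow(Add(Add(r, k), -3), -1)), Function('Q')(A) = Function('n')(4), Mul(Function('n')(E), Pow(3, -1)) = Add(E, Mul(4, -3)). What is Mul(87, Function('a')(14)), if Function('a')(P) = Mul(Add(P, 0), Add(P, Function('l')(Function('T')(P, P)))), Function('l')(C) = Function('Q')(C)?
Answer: -12180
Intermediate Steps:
Function('n')(E) = Add(-36, Mul(3, E)) (Function('n')(E) = Mul(3, Add(E, Mul(4, -3))) = Mul(3, Add(E, -12)) = Mul(3, Add(-12, E)) = Add(-36, Mul(3, E)))
Function('Q')(A) = -24 (Function('Q')(A) = Add(-36, Mul(3, 4)) = Add(-36, 12) = -24)
Function('T')(r, k) = Mul(-2, k, Pow(Add(-3, k, r), -1)) (Function('T')(r, k) = Mul(-2, Mul(k, Pow(Add(Add(r, k), -3), -1))) = Mul(-2, Mul(k, Pow(Add(Add(k, r), -3), -1))) = Mul(-2, Mul(k, Pow(Add(-3, k, r), -1))) = Mul(-2, k, Pow(Add(-3, k, r), -1)))
Function('l')(C) = -24
Function('a')(P) = Mul(P, Add(-24, P)) (Function('a')(P) = Mul(Add(P, 0), Add(P, -24)) = Mul(P, Add(-24, P)))
Mul(87, Function('a')(14)) = Mul(87, Mul(14, Add(-24, 14))) = Mul(87, Mul(14, -10)) = Mul(87, -140) = -12180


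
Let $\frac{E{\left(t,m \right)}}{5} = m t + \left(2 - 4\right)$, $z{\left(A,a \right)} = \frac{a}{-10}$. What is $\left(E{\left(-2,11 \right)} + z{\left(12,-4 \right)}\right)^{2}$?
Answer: $\frac{357604}{25} \approx 14304.0$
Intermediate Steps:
$z{\left(A,a \right)} = - \frac{a}{10}$ ($z{\left(A,a \right)} = a \left(- \frac{1}{10}\right) = - \frac{a}{10}$)
$E{\left(t,m \right)} = -10 + 5 m t$ ($E{\left(t,m \right)} = 5 \left(m t + \left(2 - 4\right)\right) = 5 \left(m t - 2\right) = 5 \left(-2 + m t\right) = -10 + 5 m t$)
$\left(E{\left(-2,11 \right)} + z{\left(12,-4 \right)}\right)^{2} = \left(\left(-10 + 5 \cdot 11 \left(-2\right)\right) - - \frac{2}{5}\right)^{2} = \left(\left(-10 - 110\right) + \frac{2}{5}\right)^{2} = \left(-120 + \frac{2}{5}\right)^{2} = \left(- \frac{598}{5}\right)^{2} = \frac{357604}{25}$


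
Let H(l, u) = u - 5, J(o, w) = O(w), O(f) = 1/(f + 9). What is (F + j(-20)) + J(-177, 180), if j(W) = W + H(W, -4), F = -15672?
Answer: -2967488/189 ≈ -15701.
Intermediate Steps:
O(f) = 1/(9 + f)
J(o, w) = 1/(9 + w)
H(l, u) = -5 + u
j(W) = -9 + W (j(W) = W + (-5 - 4) = W - 9 = -9 + W)
(F + j(-20)) + J(-177, 180) = (-15672 + (-9 - 20)) + 1/(9 + 180) = (-15672 - 29) + 1/189 = -15701 + 1/189 = -2967488/189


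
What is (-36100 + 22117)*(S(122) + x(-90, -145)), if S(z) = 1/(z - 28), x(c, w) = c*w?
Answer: -17152960083/94 ≈ -1.8248e+8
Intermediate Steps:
S(z) = 1/(-28 + z)
(-36100 + 22117)*(S(122) + x(-90, -145)) = (-36100 + 22117)*(1/(-28 + 122) - 90*(-145)) = -13983*(1/94 + 13050) = -13983*1226701/94 = -17152960083/94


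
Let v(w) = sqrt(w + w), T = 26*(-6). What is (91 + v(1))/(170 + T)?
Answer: 13/2 + sqrt(2)/14 ≈ 6.6010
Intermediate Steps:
T = -156
v(w) = sqrt(2)*sqrt(w) (v(w) = sqrt(2*w) = sqrt(2)*sqrt(w))
(91 + v(1))/(170 + T) = (91 + sqrt(2)*sqrt(1))/(170 - 156) = (91 + sqrt(2)*1)/14 = (91 + sqrt(2))*(1/14) = 13/2 + sqrt(2)/14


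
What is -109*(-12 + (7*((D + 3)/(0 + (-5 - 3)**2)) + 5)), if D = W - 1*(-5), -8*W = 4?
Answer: 86219/128 ≈ 673.59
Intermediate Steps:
W = -1/2 (W = -1/8*4 = -1/2 ≈ -0.50000)
D = 9/2 (D = -1/2 - 1*(-5) = -1/2 + 5 = 9/2 ≈ 4.5000)
-109*(-12 + (7*((D + 3)/(0 + (-5 - 3)**2)) + 5)) = -109*(-12 + (7*((9/2 + 3)/(0 + (-5 - 3)**2)) + 5)) = -109*(-12 + (7*(15/(2*(0 + (-8)**2))) + 5)) = -109*(-12 + (7*(15/(2*(0 + 64))) + 5)) = -109*(-12 + (7*((15/2)/64) + 5)) = -109*(-12 + (7*((15/2)*(1/64)) + 5)) = -109*(-12 + (7*(15/128) + 5)) = -109*(-12 + (105/128 + 5)) = -109*(-12 + 745/128) = -109*(-791/128) = 86219/128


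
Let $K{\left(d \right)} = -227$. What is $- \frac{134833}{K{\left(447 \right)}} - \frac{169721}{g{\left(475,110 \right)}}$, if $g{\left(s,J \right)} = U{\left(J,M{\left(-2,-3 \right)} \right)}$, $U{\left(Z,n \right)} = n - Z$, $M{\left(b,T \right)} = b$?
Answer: $\frac{53627963}{25424} \approx 2109.3$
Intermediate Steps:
$g{\left(s,J \right)} = -2 - J$
$- \frac{134833}{K{\left(447 \right)}} - \frac{169721}{g{\left(475,110 \right)}} = - \frac{134833}{-227} - \frac{169721}{-2 - 110} = \left(-134833\right) \left(- \frac{1}{227}\right) - \frac{169721}{-2 - 110} = \frac{134833}{227} - \frac{169721}{-112} = \frac{134833}{227} - - \frac{169721}{112} = \frac{134833}{227} + \frac{169721}{112} = \frac{53627963}{25424}$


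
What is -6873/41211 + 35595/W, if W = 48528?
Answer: 41976763/74069904 ≈ 0.56672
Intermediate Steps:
-6873/41211 + 35595/W = -6873/41211 + 35595/48528 = -6873*1/41211 + 35595*(1/48528) = -2291/13737 + 3955/5392 = 41976763/74069904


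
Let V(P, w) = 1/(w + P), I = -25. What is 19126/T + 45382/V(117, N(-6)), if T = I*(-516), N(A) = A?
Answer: 32491252463/6450 ≈ 5.0374e+6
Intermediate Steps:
V(P, w) = 1/(P + w)
T = 12900 (T = -25*(-516) = 12900)
19126/T + 45382/V(117, N(-6)) = 19126/12900 + 45382/(1/(117 - 6)) = 19126*(1/12900) + 45382/(1/111) = 9563/6450 + 45382/(1/111) = 9563/6450 + 45382*111 = 9563/6450 + 5037402 = 32491252463/6450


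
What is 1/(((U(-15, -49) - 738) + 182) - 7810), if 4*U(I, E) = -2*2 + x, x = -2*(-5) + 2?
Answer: -1/8364 ≈ -0.00011956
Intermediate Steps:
x = 12 (x = 10 + 2 = 12)
U(I, E) = 2 (U(I, E) = (-2*2 + 12)/4 = (-4 + 12)/4 = (1/4)*8 = 2)
1/(((U(-15, -49) - 738) + 182) - 7810) = 1/(((2 - 738) + 182) - 7810) = 1/((-736 + 182) - 7810) = 1/(-554 - 7810) = 1/(-8364) = -1/8364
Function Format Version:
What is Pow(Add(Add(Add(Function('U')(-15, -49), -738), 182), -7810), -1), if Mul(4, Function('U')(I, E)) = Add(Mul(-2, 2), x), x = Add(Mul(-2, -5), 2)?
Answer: Rational(-1, 8364) ≈ -0.00011956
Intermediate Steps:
x = 12 (x = Add(10, 2) = 12)
Function('U')(I, E) = 2 (Function('U')(I, E) = Mul(Rational(1, 4), Add(Mul(-2, 2), 12)) = Mul(Rational(1, 4), Add(-4, 12)) = Mul(Rational(1, 4), 8) = 2)
Pow(Add(Add(Add(Function('U')(-15, -49), -738), 182), -7810), -1) = Pow(Add(Add(Add(2, -738), 182), -7810), -1) = Pow(Add(Add(-736, 182), -7810), -1) = Pow(Add(-554, -7810), -1) = Pow(-8364, -1) = Rational(-1, 8364)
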